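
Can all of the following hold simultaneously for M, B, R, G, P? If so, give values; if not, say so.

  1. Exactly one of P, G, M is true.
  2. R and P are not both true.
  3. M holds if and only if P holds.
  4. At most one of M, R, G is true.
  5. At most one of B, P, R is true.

M = False; B = True; R = False; G = True; P = False

  (1) {P, G, M}: 1 true — exactly one ✓
  (2) R=F, P=F — not both ✓
  (3) M=F, P=F — same ✓
  (4) {M, R, G}: 1 true — at most one ✓
  (5) {B, P, R}: 1 true — at most one ✓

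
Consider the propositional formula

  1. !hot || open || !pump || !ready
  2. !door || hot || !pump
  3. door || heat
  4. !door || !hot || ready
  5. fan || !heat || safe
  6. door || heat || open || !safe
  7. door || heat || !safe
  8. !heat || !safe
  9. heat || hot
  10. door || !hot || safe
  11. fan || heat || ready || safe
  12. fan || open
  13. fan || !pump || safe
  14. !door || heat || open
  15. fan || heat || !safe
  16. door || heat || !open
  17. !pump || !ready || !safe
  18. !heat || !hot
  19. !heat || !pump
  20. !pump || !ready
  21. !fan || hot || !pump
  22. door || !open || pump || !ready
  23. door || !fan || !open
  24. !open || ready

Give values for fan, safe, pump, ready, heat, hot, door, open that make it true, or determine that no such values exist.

fan=T, safe=F, pump=F, ready=F, heat=T, hot=F, door=F, open=F

Set fan = True.
Set safe = False.
Try pump = True:
  (!heat || !pump) forces heat = False.
  (door || heat) forces door = True.
  (!door || hot || !pump) forces hot = True.
  (!door || !hot || ready) forces ready = True.
  clause (!pump || !ready) is falsified — backtrack.
So pump = False.
Set ready = False.
  then (!open || ready) forces open = False.
Set heat = True.
  then (!heat || !hot) forces hot = False.
Set door = False.
All clauses satisfied.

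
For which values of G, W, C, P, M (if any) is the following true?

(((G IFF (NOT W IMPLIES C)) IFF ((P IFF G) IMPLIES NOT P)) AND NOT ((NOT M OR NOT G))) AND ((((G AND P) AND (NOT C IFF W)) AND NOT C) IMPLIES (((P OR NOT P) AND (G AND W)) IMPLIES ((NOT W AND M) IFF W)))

G = True; W = True; C = False; P = False; M = True

  ((G IFF (NOT W IMPLIES C)) IFF ((P IFF G) IMPLIES NOT P)) AND NOT ((NOT M OR NOT G)) = True
    (G IFF (NOT W IMPLIES C)) IFF ((P IFF G) IMPLIES NOT P) = True
      G IFF (NOT W IMPLIES C) = True
        NOT W IMPLIES C = True
          NOT W = False
      (P IFF G) IMPLIES NOT P = True
        P IFF G = False
        NOT P = True
    NOT ((NOT M OR NOT G)) = True
      NOT M OR NOT G = False
        NOT M = False
        NOT G = False
  (((G AND P) AND (NOT C IFF W)) AND NOT C) IMPLIES (((P OR NOT P) AND (G AND W)) IMPLIES ((NOT W AND M) IFF W)) = True
    ((G AND P) AND (NOT C IFF W)) AND NOT C = False
      (G AND P) AND (NOT C IFF W) = False
        G AND P = False
        NOT C IFF W = True
          NOT C = True
      NOT C = True
    ((P OR NOT P) AND (G AND W)) IMPLIES ((NOT W AND M) IFF W) = False
      (P OR NOT P) AND (G AND W) = True
        P OR NOT P = True
          NOT P = True
        G AND W = True
      (NOT W AND M) IFF W = False
        NOT W AND M = False
          NOT W = False
Both conjuncts True, so the formula holds.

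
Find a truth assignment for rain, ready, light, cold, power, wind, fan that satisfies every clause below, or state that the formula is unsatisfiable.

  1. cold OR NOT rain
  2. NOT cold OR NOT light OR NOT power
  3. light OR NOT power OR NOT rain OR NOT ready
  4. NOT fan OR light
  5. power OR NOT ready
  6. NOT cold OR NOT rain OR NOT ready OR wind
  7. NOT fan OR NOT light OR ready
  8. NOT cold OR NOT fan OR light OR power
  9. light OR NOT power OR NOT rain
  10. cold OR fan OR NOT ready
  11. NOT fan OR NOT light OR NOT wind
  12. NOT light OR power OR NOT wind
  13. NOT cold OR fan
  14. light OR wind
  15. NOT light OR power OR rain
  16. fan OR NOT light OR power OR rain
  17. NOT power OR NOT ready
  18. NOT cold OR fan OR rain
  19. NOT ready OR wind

Set rain = False.
Try ready = True:
  (power OR NOT ready) forces power = True.
  clause (NOT power OR NOT ready) is falsified — backtrack.
So ready = False.
Set light = True.
  then (NOT fan OR NOT light OR ready) forces fan = False.
  then (NOT cold OR fan) forces cold = False.
  then (NOT light OR power OR rain) forces power = True.
Set wind = False.
All clauses satisfied.

rain = False; ready = False; light = True; cold = False; power = True; wind = False; fan = False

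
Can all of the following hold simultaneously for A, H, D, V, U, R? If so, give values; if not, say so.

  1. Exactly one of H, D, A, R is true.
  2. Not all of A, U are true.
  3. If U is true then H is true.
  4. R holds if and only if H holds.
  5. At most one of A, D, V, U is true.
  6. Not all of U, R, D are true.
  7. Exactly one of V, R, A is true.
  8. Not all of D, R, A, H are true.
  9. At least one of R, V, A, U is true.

A = True, H = False, D = False, V = False, U = False, R = False

  (1) {H, D, A, R}: 1 true — exactly one ✓
  (2) {A, U}: 1/2 true — not all ✓
  (3) U=F ⇒ H: vacuous ✓
  (4) R=F, H=F — same ✓
  (5) {A, D, V, U}: 1 true — at most one ✓
  (6) {U, R, D}: 0/3 true — not all ✓
  (7) {V, R, A}: 1 true — exactly one ✓
  (8) {D, R, A, H}: 1/4 true — not all ✓
  (9) {R, V, A, U}: 1 true — at least one ✓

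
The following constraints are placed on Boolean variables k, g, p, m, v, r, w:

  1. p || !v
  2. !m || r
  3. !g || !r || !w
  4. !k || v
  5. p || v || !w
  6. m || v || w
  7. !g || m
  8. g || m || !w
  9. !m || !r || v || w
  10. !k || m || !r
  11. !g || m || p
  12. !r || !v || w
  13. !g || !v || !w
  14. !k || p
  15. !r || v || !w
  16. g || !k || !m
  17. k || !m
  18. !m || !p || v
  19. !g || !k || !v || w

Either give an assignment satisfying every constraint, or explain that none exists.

k=T; g=F; p=T; m=F; v=T; r=F; w=F

Set k = True.
  then (!k || v) forces v = True.
  then (!k || p) forces p = True.
Try g = True:
  (!g || m) forces m = True.
  (!m || r) forces r = True.
  (!g || !r || !w) forces w = False.
  clause (!r || !v || w) is falsified — backtrack.
So g = False.
  then (g || !k || !m) forces m = False.
  then (g || m || !w) forces w = False.
  then (!k || m || !r) forces r = False.
All clauses satisfied.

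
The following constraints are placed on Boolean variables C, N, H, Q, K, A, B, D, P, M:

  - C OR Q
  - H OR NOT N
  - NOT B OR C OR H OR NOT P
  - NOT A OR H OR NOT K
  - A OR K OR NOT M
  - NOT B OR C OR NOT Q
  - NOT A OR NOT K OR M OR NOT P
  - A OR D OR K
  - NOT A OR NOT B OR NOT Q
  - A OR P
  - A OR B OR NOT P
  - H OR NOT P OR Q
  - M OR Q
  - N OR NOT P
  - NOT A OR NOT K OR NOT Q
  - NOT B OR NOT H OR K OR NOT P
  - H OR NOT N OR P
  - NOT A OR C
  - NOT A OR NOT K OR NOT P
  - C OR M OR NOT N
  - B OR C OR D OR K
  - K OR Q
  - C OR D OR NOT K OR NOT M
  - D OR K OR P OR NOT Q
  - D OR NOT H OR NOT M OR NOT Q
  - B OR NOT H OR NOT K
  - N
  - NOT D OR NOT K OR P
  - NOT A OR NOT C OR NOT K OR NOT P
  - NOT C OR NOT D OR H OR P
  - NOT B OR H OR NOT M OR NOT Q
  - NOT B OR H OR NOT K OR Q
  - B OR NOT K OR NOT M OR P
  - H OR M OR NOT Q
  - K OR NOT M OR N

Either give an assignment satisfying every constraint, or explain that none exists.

C = True; N = True; H = True; Q = True; K = True; A = False; B = True; D = False; P = True; M = False

Unit clause (N) forces N = True.
In (H OR NOT N) only H is left, so H = True.
Try C = False:
  (C OR Q) forces Q = True.
  (NOT B OR C OR NOT Q) forces B = False.
  (NOT A OR C) forces A = False.
  (A OR P) forces P = True.
  clause (A OR B OR NOT P) is falsified — backtrack.
So C = True.
Set Q = True.
Set K = True.
  then (NOT A OR NOT K OR NOT Q) forces A = False.
  then (B OR NOT H OR NOT K) forces B = True.
  then (A OR P) forces P = True.
Set D = False.
  then (D OR NOT H OR NOT M OR NOT Q) forces M = False.
All clauses satisfied.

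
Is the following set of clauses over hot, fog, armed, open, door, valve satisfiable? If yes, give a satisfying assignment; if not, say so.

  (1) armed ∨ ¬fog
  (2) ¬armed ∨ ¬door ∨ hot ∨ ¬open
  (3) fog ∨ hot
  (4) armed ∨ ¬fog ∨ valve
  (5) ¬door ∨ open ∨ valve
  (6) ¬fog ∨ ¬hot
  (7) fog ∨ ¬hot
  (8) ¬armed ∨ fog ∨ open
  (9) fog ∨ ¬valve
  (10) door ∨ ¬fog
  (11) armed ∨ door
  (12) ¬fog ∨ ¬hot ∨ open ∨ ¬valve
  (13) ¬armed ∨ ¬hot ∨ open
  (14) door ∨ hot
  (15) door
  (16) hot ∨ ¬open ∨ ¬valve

hot=F, fog=T, armed=T, open=F, door=T, valve=T

Unit clause (door) forces door = True.
Set hot = False.
  then (fog ∨ hot) forces fog = True.
  then (armed ∨ ¬fog) forces armed = True.
  then (¬armed ∨ ¬door ∨ hot ∨ ¬open) forces open = False.
  then (¬door ∨ open ∨ valve) forces valve = True.
All clauses satisfied.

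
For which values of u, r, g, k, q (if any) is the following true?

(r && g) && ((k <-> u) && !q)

u = False, r = True, g = True, k = False, q = False

  r && g = True
  (k <-> u) && !q = True
    k <-> u = True
    !q = True
Both conjuncts True, so the formula holds.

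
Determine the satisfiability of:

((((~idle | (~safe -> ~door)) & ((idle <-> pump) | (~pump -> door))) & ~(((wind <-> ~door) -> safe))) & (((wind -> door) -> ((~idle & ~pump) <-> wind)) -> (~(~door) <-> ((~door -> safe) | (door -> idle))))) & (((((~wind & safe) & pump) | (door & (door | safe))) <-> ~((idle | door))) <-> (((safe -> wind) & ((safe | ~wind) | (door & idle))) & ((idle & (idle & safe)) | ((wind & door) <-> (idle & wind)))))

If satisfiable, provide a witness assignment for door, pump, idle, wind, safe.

Case safe = True: the conjunct ~(((wind <-> ~door) -> safe)) becomes ~(((wind <-> ~door) -> True)) = False.
Case safe = False: the formula simplifies to ((((~idle | ~door) & ((idle <-> pump) | (~pump -> door))) & ~(~((wind <-> ~door)))) & (((wind -> door) -> ((~idle & ~pump) <-> wind)) -> (~(~door) <-> (door | (door -> idle))))) & (((door & door) <-> ~((idle | door))) <-> ((~wind | (door & idle)) & ((wind & door) <-> (idle & wind)))).
  door = True: simplifies to (~idle & ~(~(~wind))) & ~(((~wind | idle) & (wind <-> (idle & wind)))).
    wind = True: the conjunct ~(~(~wind)) becomes ~(~False) = False.
    wind = False: the conjunct ~(((~wind | idle) & (wind <-> (idle & wind)))) becomes ~((True & True)) = False.
  door = False: simplifies to ((((idle <-> pump) | pump) & ~(~wind)) & ~((~wind -> ((~idle & ~pump) <-> wind)))) & (idle <-> (~wind & ~((idle & wind)))).
    wind = True: the conjunct ~((~wind -> ((~idle & ~pump) <-> wind))) becomes ~((False -> (~idle & ~pump))) = False.
    wind = False: the conjunct ~(~wind) becomes ~(~False) = False.
Both cases fail — unsatisfiable.

UNSATISFIABLE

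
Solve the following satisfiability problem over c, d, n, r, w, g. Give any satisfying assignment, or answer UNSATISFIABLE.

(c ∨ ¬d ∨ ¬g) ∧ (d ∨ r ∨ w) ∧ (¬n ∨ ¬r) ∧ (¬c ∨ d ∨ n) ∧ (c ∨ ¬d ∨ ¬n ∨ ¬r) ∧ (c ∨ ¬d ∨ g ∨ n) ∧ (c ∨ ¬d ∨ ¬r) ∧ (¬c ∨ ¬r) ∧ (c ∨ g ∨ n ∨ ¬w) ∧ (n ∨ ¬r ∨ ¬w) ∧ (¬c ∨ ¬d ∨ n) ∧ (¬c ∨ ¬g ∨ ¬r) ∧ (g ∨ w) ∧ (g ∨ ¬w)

c=F, d=F, n=T, r=F, w=T, g=T

Set c = False.
Try d = True:
  (c ∨ ¬d ∨ ¬g) forces g = False.
  (c ∨ ¬d ∨ g ∨ n) forces n = True.
  (¬n ∨ ¬r) forces r = False.
  (g ∨ w) forces w = True.
  clause (g ∨ ¬w) is falsified — backtrack.
So d = False.
Set n = True.
  then (¬n ∨ ¬r) forces r = False.
  then (d ∨ r ∨ w) forces w = True.
  then (g ∨ ¬w) forces g = True.
All clauses satisfied.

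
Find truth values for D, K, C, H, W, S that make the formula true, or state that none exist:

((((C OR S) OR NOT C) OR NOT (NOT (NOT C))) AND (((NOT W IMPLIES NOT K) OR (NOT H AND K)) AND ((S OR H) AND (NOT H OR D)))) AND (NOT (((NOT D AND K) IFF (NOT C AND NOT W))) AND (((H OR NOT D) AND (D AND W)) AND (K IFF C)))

Unsatisfiable — no assignment works.

Case W = True: the formula simplifies to ((((C OR S) OR NOT C) OR NOT (NOT (NOT C))) AND ((S OR H) AND (NOT H OR D))) AND (NOT (NOT ((NOT D AND K))) AND (((H OR NOT D) AND D) AND (K IFF C))).
  D = True: the conjunct NOT (NOT ((NOT D AND K))) becomes NOT (NOT False) = False.
  D = False: the conjunct D is False.
Case W = False: the conjunct W is False.
Both cases fail — unsatisfiable.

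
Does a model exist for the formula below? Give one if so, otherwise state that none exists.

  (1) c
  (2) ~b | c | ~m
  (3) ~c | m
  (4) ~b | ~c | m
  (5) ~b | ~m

b = False; c = True; m = True

Unit clause (c) forces c = True.
In (~c | m) only m is left, so m = True.
In (~b | ~m) only ~b is left, so b = False.
Check each clause:
  (c): c holds.
  (~b | c | ~m): ~b holds.
  (~c | m): m holds.
  (~b | ~c | m): ~b holds.
  (~b | ~m): ~b holds.
All clauses satisfied.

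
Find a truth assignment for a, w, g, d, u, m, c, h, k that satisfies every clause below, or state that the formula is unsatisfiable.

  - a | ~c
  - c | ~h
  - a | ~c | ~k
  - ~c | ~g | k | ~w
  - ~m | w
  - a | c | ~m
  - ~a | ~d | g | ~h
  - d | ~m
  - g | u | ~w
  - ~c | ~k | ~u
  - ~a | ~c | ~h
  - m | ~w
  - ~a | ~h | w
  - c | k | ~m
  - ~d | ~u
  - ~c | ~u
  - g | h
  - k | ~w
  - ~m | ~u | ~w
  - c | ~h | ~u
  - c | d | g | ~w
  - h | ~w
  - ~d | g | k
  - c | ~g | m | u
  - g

a: False; w: False; g: True; d: False; u: True; m: False; c: False; h: False; k: False

Unit clause (g) forces g = True.
Set a = False.
  then (a | ~c) forces c = False.
  then (c | ~h) forces h = False.
  then (a | c | ~m) forces m = False.
  then (m | ~w) forces w = False.
  then (c | ~g | m | u) forces u = True.
  then (~d | ~u) forces d = False.
Set k = False.
All clauses satisfied.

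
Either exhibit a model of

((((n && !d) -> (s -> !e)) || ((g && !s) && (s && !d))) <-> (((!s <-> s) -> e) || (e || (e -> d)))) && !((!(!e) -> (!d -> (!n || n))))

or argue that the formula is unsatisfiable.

The formula is unsatisfiable.

The conjunct !((!(!e) -> (!d -> (!n || n)))) is unsatisfiable on its own:
  e=F, n=F, d=F: evaluates to False.
  e=F, n=F, d=T: evaluates to False.
  e=F, n=T, d=F: evaluates to False.
  e=F, n=T, d=T: evaluates to False.
  e=T, n=F, d=F: evaluates to False.
  e=T, n=F, d=T: evaluates to False.
  e=T, n=T, d=F: evaluates to False.
  e=T, n=T, d=T: evaluates to False.
So the whole conjunction is unsatisfiable.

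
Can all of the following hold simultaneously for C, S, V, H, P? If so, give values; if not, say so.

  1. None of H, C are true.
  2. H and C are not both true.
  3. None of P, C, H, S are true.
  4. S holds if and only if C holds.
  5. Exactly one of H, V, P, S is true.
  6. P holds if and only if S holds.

C = False, S = False, V = True, H = False, P = False

  (1) {H, C}: 0 true — none ✓
  (2) H=F, C=F — not both ✓
  (3) {P, C, H, S}: 0 true — none ✓
  (4) S=F, C=F — same ✓
  (5) {H, V, P, S}: 1 true — exactly one ✓
  (6) P=F, S=F — same ✓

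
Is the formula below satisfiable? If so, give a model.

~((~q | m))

q = True, m = False

  ~((~q | m)) = True
    ~q | m = False
      ~q = False
The formula evaluates to True.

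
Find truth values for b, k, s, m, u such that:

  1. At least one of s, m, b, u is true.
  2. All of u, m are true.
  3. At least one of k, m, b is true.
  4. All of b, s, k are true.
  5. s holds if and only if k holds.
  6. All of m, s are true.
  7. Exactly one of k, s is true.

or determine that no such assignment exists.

The formula is unsatisfiable.

Case b = True:
  (2) forces u = True.
  (2) forces m = True.
  (4) forces s = True.
  (4) forces k = True.
  Constraint (7) is violated (k=T, s=T) — contradiction.
Case b = False:
  Constraint (4) is violated (b=F) — contradiction.
Both cases fail — unsatisfiable.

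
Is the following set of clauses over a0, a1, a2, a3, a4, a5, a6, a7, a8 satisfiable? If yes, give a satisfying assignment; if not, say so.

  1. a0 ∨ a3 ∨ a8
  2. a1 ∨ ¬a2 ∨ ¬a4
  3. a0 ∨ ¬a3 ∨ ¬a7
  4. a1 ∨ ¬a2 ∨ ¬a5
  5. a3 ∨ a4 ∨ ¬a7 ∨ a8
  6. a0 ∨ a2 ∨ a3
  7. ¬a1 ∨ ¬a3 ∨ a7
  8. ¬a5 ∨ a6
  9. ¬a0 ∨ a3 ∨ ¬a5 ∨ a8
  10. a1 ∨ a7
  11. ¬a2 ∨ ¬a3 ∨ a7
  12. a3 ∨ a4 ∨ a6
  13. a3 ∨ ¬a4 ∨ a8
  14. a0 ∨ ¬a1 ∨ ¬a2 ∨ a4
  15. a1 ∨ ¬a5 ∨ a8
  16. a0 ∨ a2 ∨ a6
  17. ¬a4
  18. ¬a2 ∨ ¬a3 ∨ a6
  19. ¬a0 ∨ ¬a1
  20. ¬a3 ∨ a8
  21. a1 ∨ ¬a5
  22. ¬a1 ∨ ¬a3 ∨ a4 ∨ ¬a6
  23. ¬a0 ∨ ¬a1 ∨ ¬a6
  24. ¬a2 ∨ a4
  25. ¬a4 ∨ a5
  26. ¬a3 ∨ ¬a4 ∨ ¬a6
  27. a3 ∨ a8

a0=T, a1=F, a2=F, a3=F, a4=F, a5=F, a6=T, a7=T, a8=T

Unit clause (¬a4) forces a4 = False.
In (¬a2 ∨ a4) only ¬a2 is left, so a2 = False.
Try a0 = False:
  (a0 ∨ a2 ∨ a3) forces a3 = True.
  (a0 ∨ ¬a3 ∨ ¬a7) forces a7 = False.
  (¬a1 ∨ ¬a3 ∨ a7) forces a1 = False.
  clause (a1 ∨ a7) is falsified — backtrack.
So a0 = True.
  then (¬a0 ∨ ¬a1) forces a1 = False.
  then (a1 ∨ ¬a5) forces a5 = False.
  then (a1 ∨ a7) forces a7 = True.
Set a3 = False.
  then (a3 ∨ a4 ∨ ¬a7 ∨ a8) forces a8 = True.
  then (a3 ∨ a4 ∨ a6) forces a6 = True.
All clauses satisfied.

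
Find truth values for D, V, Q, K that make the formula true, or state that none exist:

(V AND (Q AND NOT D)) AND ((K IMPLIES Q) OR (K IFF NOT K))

D: False; V: True; Q: True; K: True

  V AND (Q AND NOT D) = True
    Q AND NOT D = True
      NOT D = True
  (K IMPLIES Q) OR (K IFF NOT K) = True
    K IMPLIES Q = True
    K IFF NOT K = False
      NOT K = False
Both conjuncts True, so the formula holds.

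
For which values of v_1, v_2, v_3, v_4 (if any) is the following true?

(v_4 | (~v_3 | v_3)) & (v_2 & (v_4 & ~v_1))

v_1=F, v_2=T, v_3=T, v_4=T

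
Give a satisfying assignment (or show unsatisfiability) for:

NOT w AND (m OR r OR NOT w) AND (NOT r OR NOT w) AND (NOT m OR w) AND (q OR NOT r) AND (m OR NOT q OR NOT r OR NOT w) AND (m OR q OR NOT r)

w = False, m = False, q = True, r = False

Unit clause (NOT w) forces w = False.
In (NOT m OR w) only NOT m is left, so m = False.
Set q = True.
Set r = False.
All clauses satisfied.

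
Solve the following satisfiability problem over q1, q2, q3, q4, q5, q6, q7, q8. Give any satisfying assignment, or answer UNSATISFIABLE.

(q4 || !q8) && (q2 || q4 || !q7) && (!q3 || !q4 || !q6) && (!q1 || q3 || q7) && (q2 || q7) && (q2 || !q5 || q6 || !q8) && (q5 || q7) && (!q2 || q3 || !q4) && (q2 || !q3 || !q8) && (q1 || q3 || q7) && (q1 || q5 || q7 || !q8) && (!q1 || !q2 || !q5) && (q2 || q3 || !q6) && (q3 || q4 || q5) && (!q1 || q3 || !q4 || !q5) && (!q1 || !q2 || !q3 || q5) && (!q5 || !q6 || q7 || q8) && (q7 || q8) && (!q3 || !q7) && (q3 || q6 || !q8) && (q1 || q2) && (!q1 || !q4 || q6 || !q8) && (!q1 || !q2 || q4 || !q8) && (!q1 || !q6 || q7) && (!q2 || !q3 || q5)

Set q1 = False.
  then (q1 || q2) forces q2 = True.
Set q3 = False.
  then (!q2 || q3 || !q4) forces q4 = False.
  then (q1 || q3 || q7) forces q7 = True.
  then (q3 || q4 || q5) forces q5 = True.
  then (q4 || !q8) forces q8 = False.
Set q6 = True.
All clauses satisfied.

q1 = False, q2 = True, q3 = False, q4 = False, q5 = True, q6 = True, q7 = True, q8 = False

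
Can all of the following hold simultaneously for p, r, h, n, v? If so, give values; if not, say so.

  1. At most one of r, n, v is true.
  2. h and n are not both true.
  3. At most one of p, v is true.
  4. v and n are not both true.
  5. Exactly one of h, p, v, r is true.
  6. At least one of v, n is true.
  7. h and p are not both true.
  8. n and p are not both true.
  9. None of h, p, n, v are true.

No satisfying assignment exists.

Case n = True:
  Constraint (9) is violated (n=T) — contradiction.
Case n = False:
  (6) with n=F forces v = True.
  Constraint (9) is violated (v=T) — contradiction.
Both cases fail — unsatisfiable.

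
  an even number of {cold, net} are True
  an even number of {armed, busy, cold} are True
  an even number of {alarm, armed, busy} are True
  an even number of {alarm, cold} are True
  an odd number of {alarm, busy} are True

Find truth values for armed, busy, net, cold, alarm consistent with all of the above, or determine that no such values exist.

armed = True, busy = False, net = True, cold = True, alarm = True

{cold, net}: 2 true → even ✓
{armed, busy, cold}: 2 true → even ✓
{alarm, armed, busy}: 2 true → even ✓
{alarm, cold}: 2 true → even ✓
{alarm, busy}: 1 true → odd ✓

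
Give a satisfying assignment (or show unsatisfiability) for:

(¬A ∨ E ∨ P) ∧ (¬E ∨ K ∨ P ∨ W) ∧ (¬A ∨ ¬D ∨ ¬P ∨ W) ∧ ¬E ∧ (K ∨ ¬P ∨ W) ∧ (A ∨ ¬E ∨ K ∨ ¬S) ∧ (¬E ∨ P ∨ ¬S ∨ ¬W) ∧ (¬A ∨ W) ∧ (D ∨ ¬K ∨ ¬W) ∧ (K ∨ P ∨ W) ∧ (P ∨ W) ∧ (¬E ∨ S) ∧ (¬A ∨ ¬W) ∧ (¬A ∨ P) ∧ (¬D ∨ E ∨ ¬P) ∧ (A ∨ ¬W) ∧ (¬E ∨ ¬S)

S = False, W = False, K = True, P = True, D = False, E = False, A = False

Unit clause (¬E) forces E = False.
Set S = False.
Try W = True:
  (¬A ∨ ¬W) forces A = False.
  clause (A ∨ ¬W) is falsified — backtrack.
So W = False.
  then (¬A ∨ W) forces A = False.
  then (P ∨ W) forces P = True.
  then (¬D ∨ E ∨ ¬P) forces D = False.
  then (K ∨ ¬P ∨ W) forces K = True.
All clauses satisfied.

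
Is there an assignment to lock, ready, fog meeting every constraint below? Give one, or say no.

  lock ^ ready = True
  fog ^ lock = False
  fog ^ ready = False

Adding constraints 1, 2, 3 mod 2: every variable appears an even number of times on the left, so the left side is 0.
But the right sides sum to 1 (mod 2). 0 ≠ 1 — the system is inconsistent.

UNSATISFIABLE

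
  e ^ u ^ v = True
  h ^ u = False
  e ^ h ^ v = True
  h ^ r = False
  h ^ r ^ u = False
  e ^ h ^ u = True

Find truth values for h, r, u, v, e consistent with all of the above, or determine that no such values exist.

h=F, r=F, u=F, v=F, e=T

e ^ u ^ v = T ^ F ^ F = True ✓
h ^ u = F ^ F = False ✓
e ^ h ^ v = T ^ F ^ F = True ✓
h ^ r = F ^ F = False ✓
h ^ r ^ u = F ^ F ^ F = False ✓
e ^ h ^ u = T ^ F ^ F = True ✓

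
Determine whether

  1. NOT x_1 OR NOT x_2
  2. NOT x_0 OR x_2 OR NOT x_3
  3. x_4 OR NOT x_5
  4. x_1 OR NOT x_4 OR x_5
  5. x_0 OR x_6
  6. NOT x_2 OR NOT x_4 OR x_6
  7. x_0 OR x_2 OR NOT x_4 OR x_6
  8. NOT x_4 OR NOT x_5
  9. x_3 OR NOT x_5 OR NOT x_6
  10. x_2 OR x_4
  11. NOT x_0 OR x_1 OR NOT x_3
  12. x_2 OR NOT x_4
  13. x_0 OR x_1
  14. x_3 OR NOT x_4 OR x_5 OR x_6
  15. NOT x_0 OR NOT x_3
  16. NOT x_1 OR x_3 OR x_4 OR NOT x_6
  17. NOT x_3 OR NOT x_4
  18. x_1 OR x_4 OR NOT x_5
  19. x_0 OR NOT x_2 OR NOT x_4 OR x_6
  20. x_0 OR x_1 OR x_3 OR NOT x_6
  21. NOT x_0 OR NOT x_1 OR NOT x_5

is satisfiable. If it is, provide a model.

x_0=T; x_1=F; x_2=T; x_3=F; x_4=F; x_5=F; x_6=T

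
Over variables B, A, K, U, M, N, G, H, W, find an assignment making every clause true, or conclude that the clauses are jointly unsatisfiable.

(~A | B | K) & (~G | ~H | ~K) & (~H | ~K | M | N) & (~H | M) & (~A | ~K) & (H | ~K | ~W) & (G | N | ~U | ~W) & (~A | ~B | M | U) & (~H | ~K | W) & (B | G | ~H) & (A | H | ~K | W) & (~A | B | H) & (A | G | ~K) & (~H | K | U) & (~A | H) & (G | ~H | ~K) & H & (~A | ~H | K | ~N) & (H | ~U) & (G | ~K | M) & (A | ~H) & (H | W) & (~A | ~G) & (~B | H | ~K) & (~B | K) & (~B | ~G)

The formula is unsatisfiable.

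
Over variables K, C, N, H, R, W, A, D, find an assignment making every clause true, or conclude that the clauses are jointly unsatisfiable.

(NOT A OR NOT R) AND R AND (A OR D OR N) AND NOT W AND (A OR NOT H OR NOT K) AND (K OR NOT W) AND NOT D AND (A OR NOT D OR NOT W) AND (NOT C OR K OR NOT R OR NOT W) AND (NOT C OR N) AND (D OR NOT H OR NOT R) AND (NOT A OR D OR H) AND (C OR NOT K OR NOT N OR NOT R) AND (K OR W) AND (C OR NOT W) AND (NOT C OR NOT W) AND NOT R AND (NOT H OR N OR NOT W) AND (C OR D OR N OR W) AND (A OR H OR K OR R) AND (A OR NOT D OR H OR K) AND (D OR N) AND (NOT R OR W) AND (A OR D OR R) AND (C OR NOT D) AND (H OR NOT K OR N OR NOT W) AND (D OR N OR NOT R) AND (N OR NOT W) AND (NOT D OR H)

Case R = True:
  Clause (NOT R) is falsified — contradiction.
Case R = False:
  Clause (R) is falsified — contradiction.
Both cases fail, so the formula is unsatisfiable.

Unsatisfiable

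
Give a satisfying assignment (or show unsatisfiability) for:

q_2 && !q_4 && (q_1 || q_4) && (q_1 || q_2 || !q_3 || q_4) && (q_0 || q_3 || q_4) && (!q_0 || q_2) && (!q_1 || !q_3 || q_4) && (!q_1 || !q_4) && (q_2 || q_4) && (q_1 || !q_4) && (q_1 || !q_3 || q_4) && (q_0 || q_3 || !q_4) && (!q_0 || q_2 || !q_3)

q_0=T; q_1=T; q_2=T; q_3=F; q_4=F

Unit clause (q_2) forces q_2 = True.
Unit clause (!q_4) forces q_4 = False.
In (q_1 || q_4) only q_1 is left, so q_1 = True.
In (!q_1 || !q_3 || q_4) only !q_3 is left, so q_3 = False.
In (q_0 || q_3 || q_4) only q_0 is left, so q_0 = True.
All clauses satisfied.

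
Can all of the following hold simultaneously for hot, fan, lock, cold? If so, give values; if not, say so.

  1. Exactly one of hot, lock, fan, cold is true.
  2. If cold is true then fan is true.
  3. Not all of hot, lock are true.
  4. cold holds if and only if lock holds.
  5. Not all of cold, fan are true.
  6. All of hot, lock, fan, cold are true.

Unsatisfiable — no assignment works.

Case fan = True:
  (1) with fan=T forces hot = False.
  Constraint (6) is violated (hot=F) — contradiction.
Case fan = False:
  Constraint (6) is violated (fan=F) — contradiction.
Both cases fail — unsatisfiable.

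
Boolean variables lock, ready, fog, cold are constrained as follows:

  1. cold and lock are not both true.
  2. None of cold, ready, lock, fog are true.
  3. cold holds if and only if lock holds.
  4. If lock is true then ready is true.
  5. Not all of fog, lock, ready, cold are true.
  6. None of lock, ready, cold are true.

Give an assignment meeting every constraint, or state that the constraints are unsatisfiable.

lock = False; ready = False; fog = False; cold = False

  (1) cold=F, lock=F — not both ✓
  (2) {cold, ready, lock, fog}: 0 true — none ✓
  (3) cold=F, lock=F — same ✓
  (4) lock=F ⇒ ready: vacuous ✓
  (5) {fog, lock, ready, cold}: 0/4 true — not all ✓
  (6) {lock, ready, cold}: 0 true — none ✓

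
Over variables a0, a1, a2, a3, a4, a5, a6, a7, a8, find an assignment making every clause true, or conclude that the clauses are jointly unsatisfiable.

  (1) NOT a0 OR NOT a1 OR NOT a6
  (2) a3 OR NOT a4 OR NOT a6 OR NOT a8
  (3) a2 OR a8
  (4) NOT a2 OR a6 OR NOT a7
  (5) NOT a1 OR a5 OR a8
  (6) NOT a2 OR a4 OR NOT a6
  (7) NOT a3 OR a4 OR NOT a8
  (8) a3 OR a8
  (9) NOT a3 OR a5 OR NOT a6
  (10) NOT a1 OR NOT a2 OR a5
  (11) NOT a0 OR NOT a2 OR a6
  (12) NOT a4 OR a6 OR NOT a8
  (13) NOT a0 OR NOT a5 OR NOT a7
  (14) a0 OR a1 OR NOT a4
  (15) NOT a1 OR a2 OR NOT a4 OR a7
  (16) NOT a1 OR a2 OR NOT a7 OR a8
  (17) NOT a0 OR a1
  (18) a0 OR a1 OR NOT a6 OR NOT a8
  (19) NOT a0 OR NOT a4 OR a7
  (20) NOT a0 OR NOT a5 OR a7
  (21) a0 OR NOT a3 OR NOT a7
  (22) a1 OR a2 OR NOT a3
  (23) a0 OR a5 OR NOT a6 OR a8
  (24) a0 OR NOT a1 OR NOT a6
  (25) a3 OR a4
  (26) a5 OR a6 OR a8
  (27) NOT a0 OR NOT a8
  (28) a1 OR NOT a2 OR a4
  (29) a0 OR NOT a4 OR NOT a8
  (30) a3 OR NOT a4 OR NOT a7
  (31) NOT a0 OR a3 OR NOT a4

a0 = False, a1 = True, a2 = True, a3 = True, a4 = True, a5 = True, a6 = False, a7 = False, a8 = False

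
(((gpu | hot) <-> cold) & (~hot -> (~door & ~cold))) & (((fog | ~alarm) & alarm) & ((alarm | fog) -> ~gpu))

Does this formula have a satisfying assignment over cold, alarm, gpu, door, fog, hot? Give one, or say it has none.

cold = True, alarm = True, gpu = False, door = False, fog = True, hot = True

  ((gpu | hot) <-> cold) & (~hot -> (~door & ~cold)) = True
    (gpu | hot) <-> cold = True
      gpu | hot = True
    ~hot -> (~door & ~cold) = True
      ~hot = False
      ~door & ~cold = False
        ~door = True
        ~cold = False
  ((fog | ~alarm) & alarm) & ((alarm | fog) -> ~gpu) = True
    (fog | ~alarm) & alarm = True
      fog | ~alarm = True
        ~alarm = False
    (alarm | fog) -> ~gpu = True
      alarm | fog = True
      ~gpu = True
Both conjuncts True, so the formula holds.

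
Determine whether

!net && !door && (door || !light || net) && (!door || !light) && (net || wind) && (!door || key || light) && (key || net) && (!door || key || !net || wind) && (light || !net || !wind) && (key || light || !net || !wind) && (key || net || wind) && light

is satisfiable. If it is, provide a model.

No satisfying assignment exists.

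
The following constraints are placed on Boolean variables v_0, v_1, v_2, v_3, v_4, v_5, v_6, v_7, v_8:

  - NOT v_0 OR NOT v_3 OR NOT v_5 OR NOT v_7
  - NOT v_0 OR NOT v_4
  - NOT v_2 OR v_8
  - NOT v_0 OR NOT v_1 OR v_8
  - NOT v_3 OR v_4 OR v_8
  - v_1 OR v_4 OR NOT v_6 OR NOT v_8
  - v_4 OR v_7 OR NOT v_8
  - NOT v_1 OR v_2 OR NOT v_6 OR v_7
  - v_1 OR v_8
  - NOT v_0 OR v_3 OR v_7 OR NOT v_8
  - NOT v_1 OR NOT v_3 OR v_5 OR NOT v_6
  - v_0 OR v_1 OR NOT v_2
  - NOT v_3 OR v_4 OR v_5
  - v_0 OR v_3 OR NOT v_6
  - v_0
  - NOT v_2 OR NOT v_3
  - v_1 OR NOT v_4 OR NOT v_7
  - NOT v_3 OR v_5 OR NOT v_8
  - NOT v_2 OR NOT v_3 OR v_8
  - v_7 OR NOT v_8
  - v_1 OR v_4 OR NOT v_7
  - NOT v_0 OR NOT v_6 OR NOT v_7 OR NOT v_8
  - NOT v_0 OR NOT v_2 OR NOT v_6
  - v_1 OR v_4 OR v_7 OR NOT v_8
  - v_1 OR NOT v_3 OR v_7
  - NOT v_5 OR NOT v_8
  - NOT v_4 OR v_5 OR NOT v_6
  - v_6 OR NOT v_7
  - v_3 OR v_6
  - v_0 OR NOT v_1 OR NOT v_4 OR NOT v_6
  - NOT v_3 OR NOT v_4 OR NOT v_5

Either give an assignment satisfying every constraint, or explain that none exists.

UNSATISFIABLE

Case v_8 = True:
  (v_0) forces v_0 = True.
  (NOT v_0 OR NOT v_4) forces v_4 = False.
  (v_4 OR v_7 OR NOT v_8) forces v_7 = True.
  (v_1 OR v_4 OR NOT v_7) forces v_1 = True.
  (NOT v_0 OR NOT v_6 OR NOT v_7 OR NOT v_8) forces v_6 = False.
  Clause (v_6 OR NOT v_7) is falsified — contradiction.
Case v_8 = False:
  (NOT v_2 OR v_8) forces v_2 = False.
  (v_1 OR v_8) forces v_1 = True.
  (NOT v_0 OR NOT v_1 OR v_8) forces v_0 = False.
  Clause (v_0) is falsified — contradiction.
Both cases fail, so the formula is unsatisfiable.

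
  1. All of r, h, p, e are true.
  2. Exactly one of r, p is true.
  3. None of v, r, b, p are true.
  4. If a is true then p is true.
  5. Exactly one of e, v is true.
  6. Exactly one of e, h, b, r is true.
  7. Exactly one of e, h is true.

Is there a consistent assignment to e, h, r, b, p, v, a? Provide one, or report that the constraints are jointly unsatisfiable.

Unsatisfiable — no assignment works.

Case r = True:
  Constraint (3) is violated (r=T) — contradiction.
Case r = False:
  Constraint (1) is violated (r=F) — contradiction.
Both cases fail — unsatisfiable.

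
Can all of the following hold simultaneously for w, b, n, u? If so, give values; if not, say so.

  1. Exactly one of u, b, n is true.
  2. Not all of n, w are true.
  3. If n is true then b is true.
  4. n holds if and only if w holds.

w = False; b = False; n = False; u = True

  (1) {u, b, n}: 1 true — exactly one ✓
  (2) {n, w}: 0/2 true — not all ✓
  (3) n=F ⇒ b: vacuous ✓
  (4) n=F, w=F — same ✓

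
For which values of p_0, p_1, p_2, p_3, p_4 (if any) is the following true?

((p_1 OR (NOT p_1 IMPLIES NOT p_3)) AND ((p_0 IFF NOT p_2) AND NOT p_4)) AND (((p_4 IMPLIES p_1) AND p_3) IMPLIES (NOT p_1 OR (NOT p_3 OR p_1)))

p_0 = False, p_1 = False, p_2 = True, p_3 = False, p_4 = False

  (p_1 OR (NOT p_1 IMPLIES NOT p_3)) AND ((p_0 IFF NOT p_2) AND NOT p_4) = True
    p_1 OR (NOT p_1 IMPLIES NOT p_3) = True
      NOT p_1 IMPLIES NOT p_3 = True
        NOT p_1 = True
        NOT p_3 = True
    (p_0 IFF NOT p_2) AND NOT p_4 = True
      p_0 IFF NOT p_2 = True
        NOT p_2 = False
      NOT p_4 = True
  ((p_4 IMPLIES p_1) AND p_3) IMPLIES (NOT p_1 OR (NOT p_3 OR p_1)) = True
    (p_4 IMPLIES p_1) AND p_3 = False
      p_4 IMPLIES p_1 = True
    NOT p_1 OR (NOT p_3 OR p_1) = True
      NOT p_1 = True
      NOT p_3 OR p_1 = True
        NOT p_3 = True
Both conjuncts True, so the formula holds.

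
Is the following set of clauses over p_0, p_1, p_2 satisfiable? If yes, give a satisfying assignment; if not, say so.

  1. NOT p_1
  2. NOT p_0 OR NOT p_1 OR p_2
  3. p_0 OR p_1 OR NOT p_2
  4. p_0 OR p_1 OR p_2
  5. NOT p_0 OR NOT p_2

Unit clause (NOT p_1) forces p_1 = False.
Try p_0 = False:
  (p_0 OR p_1 OR NOT p_2) forces p_2 = False.
  clause (p_0 OR p_1 OR p_2) is falsified — backtrack.
So p_0 = True.
  then (NOT p_0 OR NOT p_2) forces p_2 = False.
Check each clause:
  (NOT p_1): NOT p_1 holds.
  (NOT p_0 OR NOT p_1 OR p_2): NOT p_1 holds.
  (p_0 OR p_1 OR NOT p_2): p_0 holds.
  (p_0 OR p_1 OR p_2): p_0 holds.
  (NOT p_0 OR NOT p_2): NOT p_2 holds.
All clauses satisfied.

p_0=T, p_1=F, p_2=F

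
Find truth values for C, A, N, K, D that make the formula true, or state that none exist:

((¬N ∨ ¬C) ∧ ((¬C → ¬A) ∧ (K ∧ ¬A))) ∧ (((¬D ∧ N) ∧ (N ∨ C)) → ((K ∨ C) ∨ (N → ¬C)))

C=T; A=F; N=F; K=T; D=T

  (¬N ∨ ¬C) ∧ ((¬C → ¬A) ∧ (K ∧ ¬A)) = True
    ¬N ∨ ¬C = True
      ¬N = True
      ¬C = False
    (¬C → ¬A) ∧ (K ∧ ¬A) = True
      ¬C → ¬A = True
        ¬C = False
        ¬A = True
      K ∧ ¬A = True
        ¬A = True
  ((¬D ∧ N) ∧ (N ∨ C)) → ((K ∨ C) ∨ (N → ¬C)) = True
    (¬D ∧ N) ∧ (N ∨ C) = False
      ¬D ∧ N = False
        ¬D = False
      N ∨ C = True
    (K ∨ C) ∨ (N → ¬C) = True
      K ∨ C = True
      N → ¬C = True
        ¬C = False
Both conjuncts True, so the formula holds.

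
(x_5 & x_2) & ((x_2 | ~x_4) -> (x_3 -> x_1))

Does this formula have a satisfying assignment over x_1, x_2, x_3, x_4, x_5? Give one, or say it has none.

x_1 = True, x_2 = True, x_3 = False, x_4 = True, x_5 = True

  x_5 & x_2 = True
  (x_2 | ~x_4) -> (x_3 -> x_1) = True
    x_2 | ~x_4 = True
      ~x_4 = False
    x_3 -> x_1 = True
Both conjuncts True, so the formula holds.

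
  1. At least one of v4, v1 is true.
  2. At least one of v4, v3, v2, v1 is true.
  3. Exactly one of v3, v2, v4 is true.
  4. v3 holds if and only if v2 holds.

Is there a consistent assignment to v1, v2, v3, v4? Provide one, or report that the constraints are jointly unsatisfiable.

v1 = False, v2 = False, v3 = False, v4 = True

  (1) {v4, v1}: 1 true — at least one ✓
  (2) {v4, v3, v2, v1}: 1 true — at least one ✓
  (3) {v3, v2, v4}: 1 true — exactly one ✓
  (4) v3=F, v2=F — same ✓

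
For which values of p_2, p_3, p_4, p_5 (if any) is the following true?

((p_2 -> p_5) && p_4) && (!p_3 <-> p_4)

p_2 = False; p_3 = False; p_4 = True; p_5 = True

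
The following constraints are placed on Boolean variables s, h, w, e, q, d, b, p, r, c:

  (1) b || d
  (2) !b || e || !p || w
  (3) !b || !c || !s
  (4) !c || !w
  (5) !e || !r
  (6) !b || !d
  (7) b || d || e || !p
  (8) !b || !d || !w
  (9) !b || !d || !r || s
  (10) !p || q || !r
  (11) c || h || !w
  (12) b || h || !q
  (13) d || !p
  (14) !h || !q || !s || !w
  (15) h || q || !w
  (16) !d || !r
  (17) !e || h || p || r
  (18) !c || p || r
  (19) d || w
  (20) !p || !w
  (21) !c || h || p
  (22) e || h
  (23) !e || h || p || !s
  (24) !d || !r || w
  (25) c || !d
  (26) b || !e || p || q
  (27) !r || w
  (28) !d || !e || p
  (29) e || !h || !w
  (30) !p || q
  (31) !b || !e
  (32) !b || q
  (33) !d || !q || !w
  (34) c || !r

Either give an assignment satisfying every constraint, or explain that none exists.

Set s = False.
Set h = True.
Set w = False.
  then (d || w) forces d = True.
  then (!d || !r || w) forces r = False.
  then (c || !d) forces c = True.
  then (!b || !d) forces b = False.
  then (!c || p || r) forces p = True.
  then (!p || q) forces q = True.
Set e = False.
All clauses satisfied.

s=F, h=T, w=F, e=F, q=T, d=T, b=F, p=T, r=F, c=T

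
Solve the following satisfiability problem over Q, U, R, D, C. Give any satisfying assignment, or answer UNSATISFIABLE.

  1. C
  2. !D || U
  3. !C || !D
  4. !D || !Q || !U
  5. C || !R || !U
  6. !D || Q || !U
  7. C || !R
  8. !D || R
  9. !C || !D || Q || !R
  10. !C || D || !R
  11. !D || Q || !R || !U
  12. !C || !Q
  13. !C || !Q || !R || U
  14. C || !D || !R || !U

Q=F; U=T; R=F; D=F; C=T

Unit clause (C) forces C = True.
In (!C || !D) only !D is left, so D = False.
In (!C || D || !R) only !R is left, so R = False.
In (!C || !Q) only !Q is left, so Q = False.
Set U = True.
All clauses satisfied.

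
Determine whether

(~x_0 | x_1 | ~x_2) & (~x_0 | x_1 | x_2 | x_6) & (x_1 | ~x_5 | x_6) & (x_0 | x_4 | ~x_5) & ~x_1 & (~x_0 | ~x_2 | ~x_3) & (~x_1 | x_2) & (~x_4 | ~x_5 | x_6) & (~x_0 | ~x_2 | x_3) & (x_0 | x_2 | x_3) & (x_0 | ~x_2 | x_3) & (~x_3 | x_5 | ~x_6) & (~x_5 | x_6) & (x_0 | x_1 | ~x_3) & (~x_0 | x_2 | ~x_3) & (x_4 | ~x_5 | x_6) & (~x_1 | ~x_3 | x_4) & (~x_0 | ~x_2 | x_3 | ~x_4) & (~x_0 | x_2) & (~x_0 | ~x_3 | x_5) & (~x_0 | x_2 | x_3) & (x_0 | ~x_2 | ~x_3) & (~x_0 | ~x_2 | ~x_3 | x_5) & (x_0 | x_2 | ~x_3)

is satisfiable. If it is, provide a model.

The formula is unsatisfiable.

Case x_0 = True:
  (~x_1) forces x_1 = False.
  (~x_0 | x_1 | ~x_2) forces x_2 = False.
  Clause (~x_0 | x_2) is falsified — contradiction.
Case x_0 = False:
  (~x_1) forces x_1 = False.
  (x_0 | x_1 | ~x_3) forces x_3 = False.
  (x_0 | x_2 | x_3) forces x_2 = True.
  Clause (x_0 | ~x_2 | x_3) is falsified — contradiction.
Both cases fail, so the formula is unsatisfiable.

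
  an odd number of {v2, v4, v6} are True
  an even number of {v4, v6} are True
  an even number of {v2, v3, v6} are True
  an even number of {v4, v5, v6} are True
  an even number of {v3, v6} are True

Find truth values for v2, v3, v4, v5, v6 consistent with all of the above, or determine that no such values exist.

Adding constraints 1, 2, 3, 5 mod 2: every variable appears an even number of times on the left, so the left side is 0.
But the right sides sum to 1 (mod 2). 0 ≠ 1 — the system is inconsistent.

Unsatisfiable — no assignment works.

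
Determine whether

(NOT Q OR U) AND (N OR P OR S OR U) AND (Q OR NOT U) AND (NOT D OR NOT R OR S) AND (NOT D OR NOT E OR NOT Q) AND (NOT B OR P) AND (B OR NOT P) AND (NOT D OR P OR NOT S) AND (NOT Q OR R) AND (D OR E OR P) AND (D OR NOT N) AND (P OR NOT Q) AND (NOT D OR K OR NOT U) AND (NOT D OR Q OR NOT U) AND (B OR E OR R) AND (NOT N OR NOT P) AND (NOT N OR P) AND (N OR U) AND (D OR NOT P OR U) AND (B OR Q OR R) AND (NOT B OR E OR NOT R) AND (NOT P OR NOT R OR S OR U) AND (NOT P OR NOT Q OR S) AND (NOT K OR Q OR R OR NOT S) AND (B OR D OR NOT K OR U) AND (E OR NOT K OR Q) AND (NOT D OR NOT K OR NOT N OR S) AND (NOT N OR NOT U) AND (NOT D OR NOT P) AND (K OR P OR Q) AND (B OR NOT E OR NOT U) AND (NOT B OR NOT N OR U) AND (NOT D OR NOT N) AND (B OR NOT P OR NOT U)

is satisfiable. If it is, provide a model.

Try N = True:
  (D OR NOT N) forces D = True.
  clause (NOT D OR NOT N) is falsified — backtrack.
So N = False.
  then (N OR U) forces U = True.
  then (Q OR NOT U) forces Q = True.
  then (NOT Q OR R) forces R = True.
  then (P OR NOT Q) forces P = True.
  then (NOT P OR NOT Q OR S) forces S = True.
  then (NOT D OR NOT P) forces D = False.
  then (B OR NOT P OR NOT U) forces B = True.
  then (NOT B OR E OR NOT R) forces E = True.
Set K = False.
All clauses satisfied.

N = False, D = False, Q = True, R = True, E = True, B = True, K = False, S = True, P = True, U = True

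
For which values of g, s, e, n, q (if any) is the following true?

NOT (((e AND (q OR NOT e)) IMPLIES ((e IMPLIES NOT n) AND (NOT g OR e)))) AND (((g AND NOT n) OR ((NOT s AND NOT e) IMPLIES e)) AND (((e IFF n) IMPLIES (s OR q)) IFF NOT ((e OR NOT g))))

The formula is unsatisfiable.

Case e = True: the formula simplifies to NOT ((q IMPLIES NOT n)) AND NOT ((n IMPLIES (s OR q))).
  q = True: the conjunct NOT ((n IMPLIES (s OR q))) becomes NOT ((n IMPLIES True)) = False.
  q = False: the conjunct NOT ((q IMPLIES NOT n)) becomes NOT ((False IMPLIES NOT n)) = False.
Case e = False: the conjunct NOT (((e AND (q OR NOT e)) IMPLIES ((e IMPLIES NOT n) AND (NOT g OR e)))) becomes NOT ((False IMPLIES NOT g)) = False.
Both cases fail — unsatisfiable.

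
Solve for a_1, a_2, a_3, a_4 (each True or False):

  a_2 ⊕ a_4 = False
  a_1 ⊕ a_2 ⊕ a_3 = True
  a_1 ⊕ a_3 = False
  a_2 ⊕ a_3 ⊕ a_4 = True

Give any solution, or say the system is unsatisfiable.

a_1: True, a_2: True, a_3: True, a_4: True

a_2 ⊕ a_4 = T ⊕ T = False ✓
a_1 ⊕ a_2 ⊕ a_3 = T ⊕ T ⊕ T = True ✓
a_1 ⊕ a_3 = T ⊕ T = False ✓
a_2 ⊕ a_3 ⊕ a_4 = T ⊕ T ⊕ T = True ✓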